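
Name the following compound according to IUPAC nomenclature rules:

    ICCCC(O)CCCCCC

The longest chain bearing the –OH group is 10 carbons long (decane).
The principal characteristic group is an alcohol (–OH), named with the suffix -ol.
Number the chain so that numbering from this end puts the hydroxyl group at C-4 rather than C-7.
This places the hydroxyl at C-4; an iodo group at C-1.
Putting it together: 1-iododecan-4-ol.

1-iododecan-4-ol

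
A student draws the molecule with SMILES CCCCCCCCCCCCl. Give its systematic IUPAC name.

The longest carbon chain is 11 atoms: the parent is undecane.
The numbering direction is chosen so that the substituent locant set {1} is lower than {11} at the first point of difference.
With this numbering: a chloro group at C-1.
Putting it together: 1-chloroundecane.

1-chloroundecane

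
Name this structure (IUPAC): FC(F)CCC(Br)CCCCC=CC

8-bromo-11,11-difluoroundec-2-ene

The longest chain bearing the multiple bond is 11 carbons long (undecane).
The chain contains a C=C double bond, so the unsaturation ending is -ene.
Choose the numbering such that numbering from this end puts the double bond at C-2 rather than C-9.
With this numbering: the double bond between C-2 and C-3; a bromo group at C-8; two fluoro groups at C-11.
Prefixes are listed alphabetically: bromo, fluoro.
The name is 8-bromo-11,11-difluoroundec-2-ene.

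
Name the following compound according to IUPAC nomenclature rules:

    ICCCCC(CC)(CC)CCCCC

5,5-diethyl-1-iododecane

The longest carbon chain is 10 atoms: the parent is decane.
Choose the numbering such that the substituent locant set {1,5,5} is lower than {6,6,10} at the first point of difference.
This places two ethyl groups at C-5; an iodo group at C-1.
Substituent prefixes are cited in alphabetical order (multiplying prefixes like di-/tri- are ignored for ordering).
The name is 5,5-diethyl-1-iododecane.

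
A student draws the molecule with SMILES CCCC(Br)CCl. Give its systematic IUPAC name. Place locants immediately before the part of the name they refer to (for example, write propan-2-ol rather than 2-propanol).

The parent chain contains 5 carbons (pentane).
The numbering direction is chosen so that the substituent locant set {1,2} is lower than {4,5} at the first point of difference.
With this numbering: a bromo group at C-2; a chloro group at C-1.
Substituent prefixes are cited in alphabetical order (multiplying prefixes like di-/tri- are ignored for ordering).
Putting it together: 2-bromo-1-chloropentane.

2-bromo-1-chloropentane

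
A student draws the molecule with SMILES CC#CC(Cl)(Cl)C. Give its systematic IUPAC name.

The longest carbon chain that includes the multiple bond has 5 carbons, so the parent hydride is pentane.
The chain contains a C≡C triple bond, so the unsaturation ending is -yne.
Choose the numbering such that numbering from this end puts the triple bond at C-2 rather than C-3.
With this numbering: the triple bond between C-2 and C-3; two chloro groups at C-4.
The name is 4,4-dichloropent-2-yne.

4,4-dichloropent-2-yne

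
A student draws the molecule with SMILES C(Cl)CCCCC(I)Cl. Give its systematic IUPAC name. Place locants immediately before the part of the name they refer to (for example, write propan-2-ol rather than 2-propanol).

The longest continuous carbon chain has 6 atoms, so the parent hydride is hexane.
Number the chain so that the substituent locant set {1,1,6} is lower than {1,6,6} at the first point of difference.
This places chloro groups at C-1 and C-6; an iodo group at C-1.
Substituent prefixes are cited in alphabetical order (multiplying prefixes like di-/tri- are ignored for ordering).
Assembling the pieces gives 1,6-dichloro-1-iodohexane.

1,6-dichloro-1-iodohexane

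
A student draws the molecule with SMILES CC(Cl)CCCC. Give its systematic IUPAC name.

The parent chain contains 6 carbons (hexane).
The numbering direction is chosen so that the substituent locant set {2} is lower than {5} at the first point of difference.
That gives a chloro group at C-2.
Assembling the pieces gives 2-chlorohexane.

2-chlorohexane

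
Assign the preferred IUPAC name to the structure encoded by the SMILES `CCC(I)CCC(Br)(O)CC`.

The longest carbon chain that includes the –OH group has 8 carbons, so the parent hydride is octane.
An alcohol (–OH) is the principal characteristic group, giving the suffix -ol.
Number the chain so that numbering from this end puts the hydroxyl group at C-3 rather than C-6.
This places the hydroxyl at C-3; a bromo group at C-3; an iodo group at C-6.
Prefixes are listed alphabetically: bromo, iodo.
Putting it together: 3-bromo-6-iodooctan-3-ol.

3-bromo-6-iodooctan-3-ol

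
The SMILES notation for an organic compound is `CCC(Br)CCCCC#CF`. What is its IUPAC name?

7-bromo-1-fluoronon-1-yne

The longest chain bearing the multiple bond is 9 carbons long (nonane).
The chain contains a C≡C triple bond, so the unsaturation ending is -yne.
Choose the numbering such that numbering from this end puts the triple bond at C-1 rather than C-8.
With this numbering: the triple bond between C-1 and C-2; a bromo group at C-7; a fluoro group at C-1.
The substituents are ordered alphabetically, ignoring any di-/tri- multipliers.
Putting it together: 7-bromo-1-fluoronon-1-yne.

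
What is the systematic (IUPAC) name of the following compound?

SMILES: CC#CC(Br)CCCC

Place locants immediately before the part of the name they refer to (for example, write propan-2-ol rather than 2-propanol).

4-bromooct-2-yne

The longest chain bearing the multiple bond is 8 carbons long (octane).
The chain contains a C≡C triple bond, so the unsaturation ending is -yne.
Number the chain so that numbering from this end puts the triple bond at C-2 rather than C-6.
That gives the triple bond between C-2 and C-3; a bromo group at C-4.
The name is 4-bromooct-2-yne.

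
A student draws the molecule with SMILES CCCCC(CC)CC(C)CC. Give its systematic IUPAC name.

The longest continuous carbon chain has 9 atoms, so the parent hydride is nonane.
Choose the numbering such that the substituent locant set {3,5} is lower than {5,7} at the first point of difference.
That gives an ethyl group at C-5; a methyl group at C-3.
Prefixes are listed alphabetically: ethyl, methyl.
The name is 5-ethyl-3-methylnonane.

5-ethyl-3-methylnonane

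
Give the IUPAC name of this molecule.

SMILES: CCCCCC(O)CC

Counting along the main chain through the –OH group gives 8 carbons: the parent is octane.
An alcohol (–OH) is the principal characteristic group, giving the suffix -ol.
The numbering direction is chosen so that numbering from this end puts the hydroxyl group at C-3 rather than C-6.
This places the hydroxyl at C-3.
The name is octan-3-ol.

octan-3-ol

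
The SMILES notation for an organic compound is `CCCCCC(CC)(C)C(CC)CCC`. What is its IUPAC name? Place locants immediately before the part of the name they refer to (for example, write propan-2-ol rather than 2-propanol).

4,5-diethyl-5-methyldecane

The parent chain contains 10 carbons (decane).
The numbering direction is chosen so that the substituent locant set {4,5,5} is lower than {6,6,7} at the first point of difference.
This places ethyl groups at C-4 and C-5; a methyl group at C-5.
The substituents are ordered alphabetically, ignoring any di-/tri- multipliers.
The name is 4,5-diethyl-5-methyldecane.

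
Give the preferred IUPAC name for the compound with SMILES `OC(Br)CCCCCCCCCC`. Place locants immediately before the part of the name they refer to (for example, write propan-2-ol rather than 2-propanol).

Counting along the main chain through the –OH group gives 11 carbons: the parent is undecane.
An alcohol (–OH) is the principal characteristic group, giving the suffix -ol.
The numbering direction is chosen so that numbering from this end puts the hydroxyl group at C-1 rather than C-11.
That gives the hydroxyl at C-1; a bromo group at C-1.
The name is 1-bromoundecan-1-ol.

1-bromoundecan-1-ol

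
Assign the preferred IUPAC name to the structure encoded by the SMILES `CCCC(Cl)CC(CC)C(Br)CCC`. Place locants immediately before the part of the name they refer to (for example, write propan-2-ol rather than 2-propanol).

4-bromo-7-chloro-5-ethyldecane

The longest continuous carbon chain has 10 atoms, so the parent hydride is decane.
Choose the numbering such that the substituent locant set {4,5,7} is lower than {4,6,7} at the first point of difference.
This places a bromo group at C-4; a chloro group at C-7; an ethyl group at C-5.
Prefixes are listed alphabetically: bromo, chloro, ethyl.
Assembling the pieces gives 4-bromo-7-chloro-5-ethyldecane.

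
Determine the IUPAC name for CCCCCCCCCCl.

1-chlorononane

The parent chain contains 9 carbons (nonane).
Number the chain so that the substituent locant set {1} is lower than {9} at the first point of difference.
This places a chloro group at C-1.
Assembling the pieces gives 1-chlorononane.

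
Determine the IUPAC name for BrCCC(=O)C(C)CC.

The longest chain bearing the carbonyl is 6 carbons long (hexane).
A ketone (C=O on an internal carbon) is the principal characteristic group, giving the suffix -one.
Choose the numbering such that numbering from this end puts the carbonyl group at C-3 rather than C-4.
That gives the carbonyl at C-3; a bromo group at C-1; a methyl group at C-4.
The substituents are ordered alphabetically, ignoring any di-/tri- multipliers.
Assembling the pieces gives 1-bromo-4-methylhexan-3-one.

1-bromo-4-methylhexan-3-one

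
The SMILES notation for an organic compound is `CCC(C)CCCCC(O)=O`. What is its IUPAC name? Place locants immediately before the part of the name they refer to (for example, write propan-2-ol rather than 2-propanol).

6-methyloctanoic acid

Counting along the main chain through the –COOH group gives 8 carbons: the parent is octane.
The principal characteristic group is a carboxylic acid (terminal –COOH), named with the suffix -oic acid.
Number the chain so that the carboxylic acid carbon is C-1 by definition.
With this numbering: a methyl group at C-6.
Assembling the pieces gives 6-methyloctanoic acid.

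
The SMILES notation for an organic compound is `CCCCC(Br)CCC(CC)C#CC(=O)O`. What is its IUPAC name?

7-bromo-4-ethylundec-2-ynoic acid

The longest chain bearing the –COOH group and the multiple bond is 11 carbons long (undecane).
The highest-priority functional group is a carboxylic acid (terminal –COOH), so the name ends in -oic acid.
A C≡C triple bond in the chain gives the infix -yne-.
Choose the numbering such that the carboxylic acid carbon is C-1 by definition.
With this numbering: the triple bond between C-2 and C-3; a bromo group at C-7; an ethyl group at C-4.
The substituents are ordered alphabetically, ignoring any di-/tri- multipliers.
The name is 7-bromo-4-ethylundec-2-ynoic acid.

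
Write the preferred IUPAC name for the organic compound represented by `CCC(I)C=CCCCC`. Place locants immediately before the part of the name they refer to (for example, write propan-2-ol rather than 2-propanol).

The longest chain bearing the multiple bond is 9 carbons long (nonane).
There is one C=C double bond, indicated by the ending -ene.
The numbering direction is chosen so that numbering from this end puts the double bond at C-4 rather than C-5.
That gives the double bond between C-4 and C-5; an iodo group at C-3.
The name is 3-iodonon-4-ene.

3-iodonon-4-ene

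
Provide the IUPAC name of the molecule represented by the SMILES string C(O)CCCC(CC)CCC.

5-ethyloctan-1-ol

The longest carbon chain that includes the –OH group has 8 carbons, so the parent hydride is octane.
The highest-priority functional group is an alcohol (–OH), so the name ends in -ol.
Choose the numbering such that numbering from this end puts the hydroxyl group at C-1 rather than C-8.
With this numbering: the hydroxyl at C-1; an ethyl group at C-5.
Assembling the pieces gives 5-ethyloctan-1-ol.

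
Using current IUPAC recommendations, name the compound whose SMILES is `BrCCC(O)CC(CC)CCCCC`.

1-bromo-5-ethyldecan-3-ol

The longest chain bearing the –OH group is 10 carbons long (decane).
The highest-priority functional group is an alcohol (–OH), so the name ends in -ol.
Choose the numbering such that numbering from this end puts the hydroxyl group at C-3 rather than C-8.
That gives the hydroxyl at C-3; a bromo group at C-1; an ethyl group at C-5.
Substituent prefixes are cited in alphabetical order (multiplying prefixes like di-/tri- are ignored for ordering).
Assembling the pieces gives 1-bromo-5-ethyldecan-3-ol.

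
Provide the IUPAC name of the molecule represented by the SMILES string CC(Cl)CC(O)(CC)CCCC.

2-chloro-4-ethyloctan-4-ol

Counting along the main chain through the –OH group gives 8 carbons: the parent is octane.
The principal characteristic group is an alcohol (–OH), named with the suffix -ol.
Choose the numbering such that numbering from this end puts the hydroxyl group at C-4 rather than C-5.
With this numbering: the hydroxyl at C-4; a chloro group at C-2; an ethyl group at C-4.
Substituent prefixes are cited in alphabetical order (multiplying prefixes like di-/tri- are ignored for ordering).
Assembling the pieces gives 2-chloro-4-ethyloctan-4-ol.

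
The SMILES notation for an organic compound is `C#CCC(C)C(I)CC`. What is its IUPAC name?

The longest chain bearing the multiple bond is 7 carbons long (heptane).
There is one C≡C triple bond, indicated by the ending -yne.
Choose the numbering such that numbering from this end puts the triple bond at C-1 rather than C-6.
This places the triple bond between C-1 and C-2; an iodo group at C-5; a methyl group at C-4.
Prefixes are listed alphabetically: iodo, methyl.
The name is 5-iodo-4-methylhept-1-yne.

5-iodo-4-methylhept-1-yne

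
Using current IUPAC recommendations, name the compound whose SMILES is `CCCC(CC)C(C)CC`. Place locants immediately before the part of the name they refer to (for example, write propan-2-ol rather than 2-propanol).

The parent chain contains 7 carbons (heptane).
Choose the numbering such that the substituent locant set {3,4} is lower than {4,5} at the first point of difference.
With this numbering: an ethyl group at C-4; a methyl group at C-3.
Prefixes are listed alphabetically: ethyl, methyl.
The name is 4-ethyl-3-methylheptane.

4-ethyl-3-methylheptane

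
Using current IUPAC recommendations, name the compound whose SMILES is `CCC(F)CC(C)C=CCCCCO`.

9-fluoro-7-methylundec-5-en-1-ol

Counting along the main chain through the –OH group and the multiple bond gives 11 carbons: the parent is undecane.
The highest-priority functional group is an alcohol (–OH), so the name ends in -ol.
The chain contains a C=C double bond, so the unsaturation ending is -ene.
Choose the numbering such that numbering from this end puts the hydroxyl group at C-1 rather than C-11.
That gives the hydroxyl at C-1; the double bond between C-5 and C-6; a fluoro group at C-9; a methyl group at C-7.
The substituents are ordered alphabetically, ignoring any di-/tri- multipliers.
Assembling the pieces gives 9-fluoro-7-methylundec-5-en-1-ol.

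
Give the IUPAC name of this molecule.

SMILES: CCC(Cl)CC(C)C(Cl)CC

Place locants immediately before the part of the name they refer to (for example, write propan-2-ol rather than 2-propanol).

3,6-dichloro-4-methyloctane

The longest continuous carbon chain has 8 atoms, so the parent hydride is octane.
Choose the numbering such that the substituent locant set {3,4,6} is lower than {3,5,6} at the first point of difference.
This places chloro groups at C-3 and C-6; a methyl group at C-4.
The substituents are ordered alphabetically, ignoring any di-/tri- multipliers.
Putting it together: 3,6-dichloro-4-methyloctane.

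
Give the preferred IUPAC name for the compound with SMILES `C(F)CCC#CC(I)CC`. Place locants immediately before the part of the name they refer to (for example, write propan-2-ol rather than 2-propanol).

The longest chain bearing the multiple bond is 8 carbons long (octane).
There is one C≡C triple bond, indicated by the ending -yne.
Choose the numbering such that the substituent locant set {1,6} is lower than {3,8} at the first point of difference.
That gives the triple bond between C-4 and C-5; a fluoro group at C-1; an iodo group at C-6.
Prefixes are listed alphabetically: fluoro, iodo.
The name is 1-fluoro-6-iodooct-4-yne.

1-fluoro-6-iodooct-4-yne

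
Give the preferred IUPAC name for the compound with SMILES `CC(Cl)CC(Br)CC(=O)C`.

4-bromo-6-chloroheptan-2-one

Counting along the main chain through the carbonyl gives 7 carbons: the parent is heptane.
The highest-priority functional group is a ketone (C=O on an internal carbon), so the name ends in -one.
The numbering direction is chosen so that numbering from this end puts the carbonyl group at C-2 rather than C-6.
This places the carbonyl at C-2; a bromo group at C-4; a chloro group at C-6.
The substituents are ordered alphabetically, ignoring any di-/tri- multipliers.
Putting it together: 4-bromo-6-chloroheptan-2-one.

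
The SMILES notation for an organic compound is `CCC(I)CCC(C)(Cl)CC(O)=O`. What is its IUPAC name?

3-chloro-6-iodo-3-methyloctanoic acid

Counting along the main chain through the –COOH group gives 8 carbons: the parent is octane.
The highest-priority functional group is a carboxylic acid (terminal –COOH), so the name ends in -oic acid.
Number the chain so that the carboxylic acid carbon is C-1 by definition.
That gives a chloro group at C-3; an iodo group at C-6; a methyl group at C-3.
Substituent prefixes are cited in alphabetical order (multiplying prefixes like di-/tri- are ignored for ordering).
The name is 3-chloro-6-iodo-3-methyloctanoic acid.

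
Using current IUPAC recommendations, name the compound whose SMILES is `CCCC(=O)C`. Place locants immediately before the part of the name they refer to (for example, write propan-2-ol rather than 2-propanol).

pentan-2-one

The longest chain bearing the carbonyl is 5 carbons long (pentane).
A ketone (C=O on an internal carbon) is the principal characteristic group, giving the suffix -one.
The numbering direction is chosen so that numbering from this end puts the carbonyl group at C-2 rather than C-4.
That gives the carbonyl at C-2.
The name is pentan-2-one.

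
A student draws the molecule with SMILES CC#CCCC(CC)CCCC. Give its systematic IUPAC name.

Counting along the main chain through the multiple bond gives 10 carbons: the parent is decane.
There is one C≡C triple bond, indicated by the ending -yne.
Choose the numbering such that numbering from this end puts the triple bond at C-2 rather than C-8.
That gives the triple bond between C-2 and C-3; an ethyl group at C-6.
Putting it together: 6-ethyldec-2-yne.

6-ethyldec-2-yne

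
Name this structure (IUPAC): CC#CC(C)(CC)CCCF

4-ethyl-7-fluoro-4-methylhept-2-yne

The longest chain bearing the multiple bond is 7 carbons long (heptane).
The chain contains a C≡C triple bond, so the unsaturation ending is -yne.
The numbering direction is chosen so that numbering from this end puts the triple bond at C-2 rather than C-5.
With this numbering: the triple bond between C-2 and C-3; an ethyl group at C-4; a fluoro group at C-7; a methyl group at C-4.
Substituent prefixes are cited in alphabetical order (multiplying prefixes like di-/tri- are ignored for ordering).
Assembling the pieces gives 4-ethyl-7-fluoro-4-methylhept-2-yne.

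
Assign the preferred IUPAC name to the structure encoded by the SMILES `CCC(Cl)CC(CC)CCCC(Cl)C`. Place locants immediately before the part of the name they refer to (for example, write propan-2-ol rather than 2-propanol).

2,8-dichloro-6-ethyldecane

The longest continuous carbon chain has 10 atoms, so the parent hydride is decane.
The numbering direction is chosen so that the substituent locant set {2,6,8} is lower than {3,5,9} at the first point of difference.
That gives chloro groups at C-2 and C-8; an ethyl group at C-6.
Prefixes are listed alphabetically: chloro, ethyl.
The name is 2,8-dichloro-6-ethyldecane.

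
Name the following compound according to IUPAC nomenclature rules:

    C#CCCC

pent-1-yne

The longest chain bearing the multiple bond is 5 carbons long (pentane).
A C≡C triple bond in the chain gives the infix -yne-.
The numbering direction is chosen so that numbering from this end puts the triple bond at C-1 rather than C-4.
With this numbering: the triple bond between C-1 and C-2.
Assembling the pieces gives pent-1-yne.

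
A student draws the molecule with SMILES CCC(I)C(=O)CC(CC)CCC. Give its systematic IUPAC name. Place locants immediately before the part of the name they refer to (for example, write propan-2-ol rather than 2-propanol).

Counting along the main chain through the carbonyl gives 9 carbons: the parent is nonane.
The highest-priority functional group is a ketone (C=O on an internal carbon), so the name ends in -one.
The numbering direction is chosen so that numbering from this end puts the carbonyl group at C-4 rather than C-6.
With this numbering: the carbonyl at C-4; an ethyl group at C-6; an iodo group at C-3.
Substituent prefixes are cited in alphabetical order (multiplying prefixes like di-/tri- are ignored for ordering).
Assembling the pieces gives 6-ethyl-3-iodononan-4-one.

6-ethyl-3-iodononan-4-one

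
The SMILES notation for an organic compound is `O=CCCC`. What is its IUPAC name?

The longest chain bearing the –CHO group is 4 carbons long (butane).
An aldehyde (terminal –CHO) is the principal characteristic group, giving the suffix -al.
The numbering direction is chosen so that the aldehyde carbon is C-1 by definition.
Assembling the pieces gives butanal.

butanal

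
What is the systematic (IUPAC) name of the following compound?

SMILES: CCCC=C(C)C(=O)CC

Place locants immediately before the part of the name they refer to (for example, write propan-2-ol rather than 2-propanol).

4-methyloct-4-en-3-one

The longest chain bearing the carbonyl and the multiple bond is 8 carbons long (octane).
A ketone (C=O on an internal carbon) is the principal characteristic group, giving the suffix -one.
A C=C double bond in the chain gives the infix -ene-.
Number the chain so that numbering from this end puts the carbonyl group at C-3 rather than C-6.
That gives the carbonyl at C-3; the double bond between C-4 and C-5; a methyl group at C-4.
Assembling the pieces gives 4-methyloct-4-en-3-one.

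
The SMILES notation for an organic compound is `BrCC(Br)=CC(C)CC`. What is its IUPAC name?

1,2-dibromo-4-methylhex-2-ene

The longest chain bearing the multiple bond is 6 carbons long (hexane).
There is one C=C double bond, indicated by the ending -ene.
Number the chain so that numbering from this end puts the double bond at C-2 rather than C-4.
This places the double bond between C-2 and C-3; bromo groups at C-1 and C-2; a methyl group at C-4.
Prefixes are listed alphabetically: bromo, methyl.
Assembling the pieces gives 1,2-dibromo-4-methylhex-2-ene.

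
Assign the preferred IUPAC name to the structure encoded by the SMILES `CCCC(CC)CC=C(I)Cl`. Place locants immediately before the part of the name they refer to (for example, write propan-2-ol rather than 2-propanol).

The longest carbon chain that includes the multiple bond has 7 carbons, so the parent hydride is heptane.
A C=C double bond in the chain gives the infix -ene-.
Number the chain so that numbering from this end puts the double bond at C-1 rather than C-6.
With this numbering: the double bond between C-1 and C-2; a chloro group at C-1; an ethyl group at C-4; an iodo group at C-1.
The substituents are ordered alphabetically, ignoring any di-/tri- multipliers.
The name is 1-chloro-4-ethyl-1-iodohept-1-ene.

1-chloro-4-ethyl-1-iodohept-1-ene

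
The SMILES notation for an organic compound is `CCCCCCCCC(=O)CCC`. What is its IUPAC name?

dodecan-4-one

The longest carbon chain that includes the carbonyl has 12 carbons, so the parent hydride is dodecane.
The highest-priority functional group is a ketone (C=O on an internal carbon), so the name ends in -one.
Number the chain so that numbering from this end puts the carbonyl group at C-4 rather than C-9.
With this numbering: the carbonyl at C-4.
Assembling the pieces gives dodecan-4-one.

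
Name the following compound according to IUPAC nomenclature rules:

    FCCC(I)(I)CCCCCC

The longest carbon chain is 9 atoms: the parent is nonane.
Choose the numbering such that the substituent locant set {1,3,3} is lower than {7,7,9} at the first point of difference.
That gives a fluoro group at C-1; two iodo groups at C-3.
Prefixes are listed alphabetically: fluoro, iodo.
Putting it together: 1-fluoro-3,3-diiodononane.

1-fluoro-3,3-diiodononane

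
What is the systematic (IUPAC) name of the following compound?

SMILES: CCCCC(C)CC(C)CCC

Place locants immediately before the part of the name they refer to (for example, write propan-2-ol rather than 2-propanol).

The longest carbon chain is 10 atoms: the parent is decane.
The numbering direction is chosen so that the substituent locant set {4,6} is lower than {5,7} at the first point of difference.
With this numbering: methyl groups at C-4 and C-6.
Putting it together: 4,6-dimethyldecane.

4,6-dimethyldecane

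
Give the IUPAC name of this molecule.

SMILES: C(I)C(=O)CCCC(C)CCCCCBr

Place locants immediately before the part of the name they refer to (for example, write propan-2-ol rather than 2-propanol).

The longest carbon chain that includes the carbonyl has 11 carbons, so the parent hydride is undecane.
The principal characteristic group is a ketone (C=O on an internal carbon), named with the suffix -one.
Number the chain so that numbering from this end puts the carbonyl group at C-2 rather than C-10.
With this numbering: the carbonyl at C-2; a bromo group at C-11; an iodo group at C-1; a methyl group at C-6.
The substituents are ordered alphabetically, ignoring any di-/tri- multipliers.
Assembling the pieces gives 11-bromo-1-iodo-6-methylundecan-2-one.

11-bromo-1-iodo-6-methylundecan-2-one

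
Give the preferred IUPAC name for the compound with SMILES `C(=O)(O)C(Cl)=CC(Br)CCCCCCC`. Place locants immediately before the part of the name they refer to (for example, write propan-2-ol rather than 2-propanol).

4-bromo-2-chloroundec-2-enoic acid

Counting along the main chain through the –COOH group and the multiple bond gives 11 carbons: the parent is undecane.
A carboxylic acid (terminal –COOH) is the principal characteristic group, giving the suffix -oic acid.
A C=C double bond in the chain gives the infix -ene-.
Choose the numbering such that the carboxylic acid carbon is C-1 by definition.
This places the double bond between C-2 and C-3; a bromo group at C-4; a chloro group at C-2.
Prefixes are listed alphabetically: bromo, chloro.
Assembling the pieces gives 4-bromo-2-chloroundec-2-enoic acid.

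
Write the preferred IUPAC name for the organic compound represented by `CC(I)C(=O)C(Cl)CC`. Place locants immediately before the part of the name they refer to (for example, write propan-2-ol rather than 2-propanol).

4-chloro-2-iodohexan-3-one

The longest carbon chain that includes the carbonyl has 6 carbons, so the parent hydride is hexane.
The principal characteristic group is a ketone (C=O on an internal carbon), named with the suffix -one.
Choose the numbering such that numbering from this end puts the carbonyl group at C-3 rather than C-4.
With this numbering: the carbonyl at C-3; a chloro group at C-4; an iodo group at C-2.
Prefixes are listed alphabetically: chloro, iodo.
Assembling the pieces gives 4-chloro-2-iodohexan-3-one.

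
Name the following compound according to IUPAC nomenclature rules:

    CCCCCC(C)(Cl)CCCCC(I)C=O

7-chloro-2-iodo-7-methyldodecanal

The longest chain bearing the –CHO group is 12 carbons long (dodecane).
The principal characteristic group is an aldehyde (terminal –CHO), named with the suffix -al.
Choose the numbering such that the aldehyde carbon is C-1 by definition.
That gives a chloro group at C-7; an iodo group at C-2; a methyl group at C-7.
Prefixes are listed alphabetically: chloro, iodo, methyl.
Putting it together: 7-chloro-2-iodo-7-methyldodecanal.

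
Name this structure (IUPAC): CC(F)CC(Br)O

1-bromo-3-fluorobutan-1-ol

The longest chain bearing the –OH group is 4 carbons long (butane).
An alcohol (–OH) is the principal characteristic group, giving the suffix -ol.
The numbering direction is chosen so that numbering from this end puts the hydroxyl group at C-1 rather than C-4.
That gives the hydroxyl at C-1; a bromo group at C-1; a fluoro group at C-3.
The substituents are ordered alphabetically, ignoring any di-/tri- multipliers.
Assembling the pieces gives 1-bromo-3-fluorobutan-1-ol.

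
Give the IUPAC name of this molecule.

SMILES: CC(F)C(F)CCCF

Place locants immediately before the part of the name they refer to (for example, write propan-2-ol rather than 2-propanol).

The longest carbon chain is 6 atoms: the parent is hexane.
Number the chain so that the substituent locant set {1,4,5} is lower than {2,3,6} at the first point of difference.
This places fluoro groups at C-1 and C-4 and C-5.
Putting it together: 1,4,5-trifluorohexane.

1,4,5-trifluorohexane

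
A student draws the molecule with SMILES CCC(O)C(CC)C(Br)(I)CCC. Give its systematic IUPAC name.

The longest carbon chain that includes the –OH group has 8 carbons, so the parent hydride is octane.
An alcohol (–OH) is the principal characteristic group, giving the suffix -ol.
The numbering direction is chosen so that numbering from this end puts the hydroxyl group at C-3 rather than C-6.
That gives the hydroxyl at C-3; a bromo group at C-5; an ethyl group at C-4; an iodo group at C-5.
Substituent prefixes are cited in alphabetical order (multiplying prefixes like di-/tri- are ignored for ordering).
Putting it together: 5-bromo-4-ethyl-5-iodooctan-3-ol.

5-bromo-4-ethyl-5-iodooctan-3-ol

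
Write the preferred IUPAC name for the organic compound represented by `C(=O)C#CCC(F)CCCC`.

5-fluoronon-2-ynal

Counting along the main chain through the –CHO group and the multiple bond gives 9 carbons: the parent is nonane.
The principal characteristic group is an aldehyde (terminal –CHO), named with the suffix -al.
A C≡C triple bond in the chain gives the infix -yne-.
Choose the numbering such that the aldehyde carbon is C-1 by definition.
This places the triple bond between C-2 and C-3; a fluoro group at C-5.
The name is 5-fluoronon-2-ynal.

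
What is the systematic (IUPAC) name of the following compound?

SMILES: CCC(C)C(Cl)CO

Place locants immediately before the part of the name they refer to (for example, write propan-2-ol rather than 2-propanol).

The longest chain bearing the –OH group is 5 carbons long (pentane).
An alcohol (–OH) is the principal characteristic group, giving the suffix -ol.
Choose the numbering such that numbering from this end puts the hydroxyl group at C-1 rather than C-5.
This places the hydroxyl at C-1; a chloro group at C-2; a methyl group at C-3.
The substituents are ordered alphabetically, ignoring any di-/tri- multipliers.
Assembling the pieces gives 2-chloro-3-methylpentan-1-ol.

2-chloro-3-methylpentan-1-ol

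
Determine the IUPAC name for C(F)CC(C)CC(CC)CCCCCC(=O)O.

The longest carbon chain that includes the –COOH group has 11 carbons, so the parent hydride is undecane.
A carboxylic acid (terminal –COOH) is the principal characteristic group, giving the suffix -oic acid.
Choose the numbering such that the carboxylic acid carbon is C-1 by definition.
With this numbering: an ethyl group at C-7; a fluoro group at C-11; a methyl group at C-9.
The substituents are ordered alphabetically, ignoring any di-/tri- multipliers.
Assembling the pieces gives 7-ethyl-11-fluoro-9-methylundecanoic acid.

7-ethyl-11-fluoro-9-methylundecanoic acid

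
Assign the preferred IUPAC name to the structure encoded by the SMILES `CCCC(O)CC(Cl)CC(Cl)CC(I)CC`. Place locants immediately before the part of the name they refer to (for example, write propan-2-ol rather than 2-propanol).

6,8-dichloro-10-iodododecan-4-ol

The longest chain bearing the –OH group is 12 carbons long (dodecane).
The highest-priority functional group is an alcohol (–OH), so the name ends in -ol.
Number the chain so that numbering from this end puts the hydroxyl group at C-4 rather than C-9.
With this numbering: the hydroxyl at C-4; chloro groups at C-6 and C-8; an iodo group at C-10.
Prefixes are listed alphabetically: chloro, iodo.
Assembling the pieces gives 6,8-dichloro-10-iodododecan-4-ol.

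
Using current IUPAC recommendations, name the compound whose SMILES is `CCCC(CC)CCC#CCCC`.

Counting along the main chain through the multiple bond gives 11 carbons: the parent is undecane.
A C≡C triple bond in the chain gives the infix -yne-.
Choose the numbering such that numbering from this end puts the triple bond at C-4 rather than C-7.
That gives the triple bond between C-4 and C-5; an ethyl group at C-8.
Assembling the pieces gives 8-ethylundec-4-yne.

8-ethylundec-4-yne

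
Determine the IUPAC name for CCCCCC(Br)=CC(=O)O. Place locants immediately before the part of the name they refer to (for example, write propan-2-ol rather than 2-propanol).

Counting along the main chain through the –COOH group and the multiple bond gives 8 carbons: the parent is octane.
The principal characteristic group is a carboxylic acid (terminal –COOH), named with the suffix -oic acid.
The chain contains a C=C double bond, so the unsaturation ending is -ene.
Number the chain so that the carboxylic acid carbon is C-1 by definition.
That gives the double bond between C-2 and C-3; a bromo group at C-3.
The name is 3-bromooct-2-enoic acid.

3-bromooct-2-enoic acid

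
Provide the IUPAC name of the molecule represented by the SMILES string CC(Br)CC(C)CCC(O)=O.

The longest carbon chain that includes the –COOH group has 7 carbons, so the parent hydride is heptane.
The highest-priority functional group is a carboxylic acid (terminal –COOH), so the name ends in -oic acid.
The numbering direction is chosen so that the carboxylic acid carbon is C-1 by definition.
This places a bromo group at C-6; a methyl group at C-4.
Prefixes are listed alphabetically: bromo, methyl.
The name is 6-bromo-4-methylheptanoic acid.

6-bromo-4-methylheptanoic acid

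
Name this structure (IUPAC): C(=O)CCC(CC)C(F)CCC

The longest chain bearing the –CHO group is 8 carbons long (octane).
The principal characteristic group is an aldehyde (terminal –CHO), named with the suffix -al.
Choose the numbering such that the aldehyde carbon is C-1 by definition.
That gives an ethyl group at C-4; a fluoro group at C-5.
Substituent prefixes are cited in alphabetical order (multiplying prefixes like di-/tri- are ignored for ordering).
Putting it together: 4-ethyl-5-fluorooctanal.

4-ethyl-5-fluorooctanal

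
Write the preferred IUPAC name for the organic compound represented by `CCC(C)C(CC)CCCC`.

4-ethyl-3-methyloctane

The parent chain contains 8 carbons (octane).
The numbering direction is chosen so that the substituent locant set {3,4} is lower than {5,6} at the first point of difference.
This places an ethyl group at C-4; a methyl group at C-3.
Substituent prefixes are cited in alphabetical order (multiplying prefixes like di-/tri- are ignored for ordering).
Assembling the pieces gives 4-ethyl-3-methyloctane.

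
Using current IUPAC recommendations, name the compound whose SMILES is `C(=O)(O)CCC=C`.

Counting along the main chain through the –COOH group and the multiple bond gives 5 carbons: the parent is pentane.
A carboxylic acid (terminal –COOH) is the principal characteristic group, giving the suffix -oic acid.
A C=C double bond in the chain gives the infix -ene-.
Choose the numbering such that the carboxylic acid carbon is C-1 by definition.
This places the double bond between C-4 and C-5.
The name is pent-4-enoic acid.

pent-4-enoic acid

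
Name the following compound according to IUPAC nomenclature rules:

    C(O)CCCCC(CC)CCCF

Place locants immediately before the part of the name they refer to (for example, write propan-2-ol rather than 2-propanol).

6-ethyl-9-fluorononan-1-ol

The longest carbon chain that includes the –OH group has 9 carbons, so the parent hydride is nonane.
The highest-priority functional group is an alcohol (–OH), so the name ends in -ol.
The numbering direction is chosen so that numbering from this end puts the hydroxyl group at C-1 rather than C-9.
With this numbering: the hydroxyl at C-1; an ethyl group at C-6; a fluoro group at C-9.
Substituent prefixes are cited in alphabetical order (multiplying prefixes like di-/tri- are ignored for ordering).
The name is 6-ethyl-9-fluorononan-1-ol.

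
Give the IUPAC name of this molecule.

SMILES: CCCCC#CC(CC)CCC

Counting along the main chain through the multiple bond gives 10 carbons: the parent is decane.
The chain contains a C≡C triple bond, so the unsaturation ending is -yne.
Choose the numbering such that the substituent locant set {4} is lower than {7} at the first point of difference.
With this numbering: the triple bond between C-5 and C-6; an ethyl group at C-4.
Assembling the pieces gives 4-ethyldec-5-yne.

4-ethyldec-5-yne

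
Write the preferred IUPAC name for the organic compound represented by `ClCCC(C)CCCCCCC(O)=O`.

The longest chain bearing the –COOH group is 10 carbons long (decane).
The principal characteristic group is a carboxylic acid (terminal –COOH), named with the suffix -oic acid.
Number the chain so that the carboxylic acid carbon is C-1 by definition.
That gives a chloro group at C-10; a methyl group at C-8.
Substituent prefixes are cited in alphabetical order (multiplying prefixes like di-/tri- are ignored for ordering).
Assembling the pieces gives 10-chloro-8-methyldecanoic acid.

10-chloro-8-methyldecanoic acid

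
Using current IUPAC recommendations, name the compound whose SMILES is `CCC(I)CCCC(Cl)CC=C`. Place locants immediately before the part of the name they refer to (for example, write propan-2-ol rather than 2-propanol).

4-chloro-8-iododec-1-ene

The longest chain bearing the multiple bond is 10 carbons long (decane).
A C=C double bond in the chain gives the infix -ene-.
The numbering direction is chosen so that numbering from this end puts the double bond at C-1 rather than C-9.
With this numbering: the double bond between C-1 and C-2; a chloro group at C-4; an iodo group at C-8.
Prefixes are listed alphabetically: chloro, iodo.
Assembling the pieces gives 4-chloro-8-iododec-1-ene.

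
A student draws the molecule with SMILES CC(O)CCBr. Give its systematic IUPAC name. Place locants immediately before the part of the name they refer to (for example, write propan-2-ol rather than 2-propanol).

The longest carbon chain that includes the –OH group has 4 carbons, so the parent hydride is butane.
The highest-priority functional group is an alcohol (–OH), so the name ends in -ol.
The numbering direction is chosen so that numbering from this end puts the hydroxyl group at C-2 rather than C-3.
That gives the hydroxyl at C-2; a bromo group at C-4.
Putting it together: 4-bromobutan-2-ol.

4-bromobutan-2-ol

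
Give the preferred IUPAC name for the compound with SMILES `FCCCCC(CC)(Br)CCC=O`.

The longest carbon chain that includes the –CHO group has 8 carbons, so the parent hydride is octane.
The principal characteristic group is an aldehyde (terminal –CHO), named with the suffix -al.
The numbering direction is chosen so that the aldehyde carbon is C-1 by definition.
This places a bromo group at C-4; an ethyl group at C-4; a fluoro group at C-8.
Prefixes are listed alphabetically: bromo, ethyl, fluoro.
Putting it together: 4-bromo-4-ethyl-8-fluorooctanal.

4-bromo-4-ethyl-8-fluorooctanal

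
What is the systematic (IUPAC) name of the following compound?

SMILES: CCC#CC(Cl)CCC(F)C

5-chloro-8-fluoronon-3-yne

Counting along the main chain through the multiple bond gives 9 carbons: the parent is nonane.
There is one C≡C triple bond, indicated by the ending -yne.
The numbering direction is chosen so that numbering from this end puts the triple bond at C-3 rather than C-6.
That gives the triple bond between C-3 and C-4; a chloro group at C-5; a fluoro group at C-8.
Substituent prefixes are cited in alphabetical order (multiplying prefixes like di-/tri- are ignored for ordering).
The name is 5-chloro-8-fluoronon-3-yne.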